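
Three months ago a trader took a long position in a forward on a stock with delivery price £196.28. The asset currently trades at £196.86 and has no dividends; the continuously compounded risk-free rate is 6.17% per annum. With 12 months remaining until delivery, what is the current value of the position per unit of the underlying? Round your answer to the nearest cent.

£12.32

Current fair forward for the remaining 12 months: F = S·e^(r·T), r = 0.0617
F = 196.86 · e^(0.0617 × 12/12) = 196.86 × 1.063643 = 209.3888
Value of long forward = (F − K)·e^(−rT) = (209.3888 − 196.28) · e^(−0.0617·12/12)
= 13.1088 × 0.940165 = 12.32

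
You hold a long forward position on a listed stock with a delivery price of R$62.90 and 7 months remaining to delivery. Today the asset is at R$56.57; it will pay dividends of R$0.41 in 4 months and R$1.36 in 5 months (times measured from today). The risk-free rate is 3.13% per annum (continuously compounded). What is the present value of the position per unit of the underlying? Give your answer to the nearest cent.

-R$6.94

PV(remaining dividends) I = 0.41·e^(−0.0313·4/12) + 1.36·e^(−0.0313·5/12) = 1.7481
Current forward F = (S − I)·e^(rT) = (56.57 − 1.7481)·e^(0.0313·7/12) = 54.8219 × 1.018426 = 55.8320
Value (long) = (F − K)·e^(−rT) = (55.8320 − 62.90) × 0.981907 = -6.9401
Value = -R$6.94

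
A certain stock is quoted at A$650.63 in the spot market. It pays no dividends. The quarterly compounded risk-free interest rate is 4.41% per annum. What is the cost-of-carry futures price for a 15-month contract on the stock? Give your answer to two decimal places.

A$687.30

F = S · (1+r/4)^(4T)
= 650.63 × 1.056354
F = A$687.30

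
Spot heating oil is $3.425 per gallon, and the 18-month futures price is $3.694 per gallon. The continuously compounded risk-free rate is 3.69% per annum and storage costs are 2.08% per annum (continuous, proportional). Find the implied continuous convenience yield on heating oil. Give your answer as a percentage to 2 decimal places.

0.73%

F = S·e^((r+u−y)T) ⇒ (r+u−y) = ln(F/S)/T
ln(3.694/3.425) = 0.075608; /T ⇒ 0.050405
y = r + u − ln(F/S)/T = 0.0369 + 0.0208 − 0.050405 = 0.007295
y = 0.73%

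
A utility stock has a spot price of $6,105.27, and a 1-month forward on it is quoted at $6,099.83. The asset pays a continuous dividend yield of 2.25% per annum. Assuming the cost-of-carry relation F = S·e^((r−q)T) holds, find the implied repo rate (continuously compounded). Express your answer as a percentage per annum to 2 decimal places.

1.18%

From F = S·e^((r−q)T): (r − q) = ln(F/S)/T
ln(6099.83/6105.27) = ln(0.999109) = -0.000891
(r − q) = -0.000891 / (1/12) = -0.010692
r = ln(F/S)/T + q = -0.010692 + 0.0225 = 0.011808
r = 1.18%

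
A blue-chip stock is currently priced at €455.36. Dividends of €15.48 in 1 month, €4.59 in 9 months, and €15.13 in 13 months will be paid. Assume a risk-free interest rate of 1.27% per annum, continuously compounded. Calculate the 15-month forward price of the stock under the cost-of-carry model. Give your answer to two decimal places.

€427.15

PV(dividends) I = 15.48·e^(−0.0127·1/12) + 4.59·e^(−0.0127·9/12) + 15.13·e^(−0.0127·13/12)
I = 15.4636 + 4.5465 + 14.9233 = 34.9334
F = (S − I)·e^(rT) = (455.36 − 34.9334) · e^(0.0127·15/12)
= 420.4266 · e^0.015875 = 420.4266 × 1.016002 = €427.15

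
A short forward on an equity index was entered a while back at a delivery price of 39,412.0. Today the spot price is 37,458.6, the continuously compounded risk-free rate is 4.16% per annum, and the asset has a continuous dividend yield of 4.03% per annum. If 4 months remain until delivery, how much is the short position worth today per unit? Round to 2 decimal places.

1910.49

Current fair forward for the remaining 4 months: F = S·e^((r − q)·T), (r − q) = 0.0416 − 0.0403 = 0.0013
F = 37458.6 · e^(0.0013 × 4/12) = 37458.6 × 1.00043343 = 37474.8357
Value of long forward = (F − K)·e^(−rT) = (37474.8357 − 39412.0) · e^(−0.0416·4/12)
= -1937.1643 × 0.98622903 = -1910.49
Short position value = −(long value) = 1910.49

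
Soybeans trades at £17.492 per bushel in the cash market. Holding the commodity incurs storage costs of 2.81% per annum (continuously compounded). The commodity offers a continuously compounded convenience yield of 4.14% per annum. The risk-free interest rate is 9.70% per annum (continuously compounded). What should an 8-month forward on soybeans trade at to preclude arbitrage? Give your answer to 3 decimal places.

Net carry = r + u − y = 0.0970 + 0.0281 − 0.0414 = 0.0837
F = S·e^((r+u−y)T) = 17.492 · e^(0.0837 × 8/12) = 17.492 · e^0.055800
= 17.492 × 1.057386 = £18.496 per bushel

£18.496 per bushel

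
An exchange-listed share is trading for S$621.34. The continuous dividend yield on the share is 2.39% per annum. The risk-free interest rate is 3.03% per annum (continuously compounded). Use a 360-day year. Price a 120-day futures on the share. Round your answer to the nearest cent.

S$622.67

F = S·e^((r − q)T) = 621.34 · e^((0.0303 − 0.0239) × 120/360)
= 621.34 · e^0.002133 = 621.34 × 1.002135
F = S$622.67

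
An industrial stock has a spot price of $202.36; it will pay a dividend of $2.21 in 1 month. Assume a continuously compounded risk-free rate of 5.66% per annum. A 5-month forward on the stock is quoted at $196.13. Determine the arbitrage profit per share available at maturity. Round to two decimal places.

PV(dividends) I = 2.21·e^(−0.0566·1/12) = 2.1996
Fair forward F* = (S − I)·e^(rT) = (202.36 − 2.1996)·e^0.023583 = 200.1604 × 1.023863 = 204.9368
Market $196.13 < fair 204.9368: forward underpriced → reverse cash-and-carry (short the stock, invest proceeds at r, pay the dividends, go long the forward).
Profit at T = |F_mkt − F*| = |196.13 − 204.9368| = $8.81 per share

$8.81 per share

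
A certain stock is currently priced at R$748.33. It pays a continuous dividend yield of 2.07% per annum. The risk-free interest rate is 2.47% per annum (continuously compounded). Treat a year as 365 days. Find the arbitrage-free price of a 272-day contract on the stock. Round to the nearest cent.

F = S·e^((r − q)T) = 748.33 · e^((0.0247 − 0.0207) × 272/365)
= 748.33 · e^0.002981 = 748.33 × 1.002985
F = R$750.56

R$750.56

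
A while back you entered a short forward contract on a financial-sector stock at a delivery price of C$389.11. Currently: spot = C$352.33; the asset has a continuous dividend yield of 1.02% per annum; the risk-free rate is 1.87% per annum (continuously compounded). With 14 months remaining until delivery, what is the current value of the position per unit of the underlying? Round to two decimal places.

C$32.55

Current fair forward for the remaining 14 months: F = S·e^((r − q)·T), (r − q) = 0.0187 − 0.0102 = 0.0085
F = 352.33 · e^(0.0085 × 14/12) = 352.33 × 1.009966 = 355.8413
Value of long forward = (F − K)·e^(−rT) = (355.8413 − 389.11) · e^(−0.0187·14/12)
= -33.2687 × 0.978420 = -32.55
Short position value = −(long value) = C$32.55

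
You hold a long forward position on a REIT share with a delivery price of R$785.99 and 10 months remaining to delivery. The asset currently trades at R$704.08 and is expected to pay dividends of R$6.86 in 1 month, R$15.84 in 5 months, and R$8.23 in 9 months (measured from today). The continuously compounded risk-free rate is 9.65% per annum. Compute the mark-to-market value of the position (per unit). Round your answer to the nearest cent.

-R$50.85

PV(remaining dividends) I = 6.86·e^(−0.0965·1/12) + 15.84·e^(−0.0965·5/12) + 8.23·e^(−0.0965·9/12) = 29.6762
Current forward F = (S − I)·e^(rT) = (704.08 − 29.6762)·e^(0.0965·10/12) = 674.4038 × 1.083739 = 730.8777
Value (long) = (F − K)·e^(−rT) = (730.8777 − 785.99) × 0.922732 = -50.8539
Value = -R$50.85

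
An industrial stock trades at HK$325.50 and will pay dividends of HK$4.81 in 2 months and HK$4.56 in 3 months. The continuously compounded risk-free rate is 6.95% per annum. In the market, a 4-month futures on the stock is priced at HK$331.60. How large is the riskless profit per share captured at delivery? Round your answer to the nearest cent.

PV(dividends) I = 4.81·e^(−0.0695·2/12) + 4.56·e^(−0.0695·3/12) = 9.2361
Fair futures F* = (S − I)·e^(rT) = (325.50 − 9.2361)·e^0.023167 = 316.2639 × 1.023437 = 323.6762
Market HK$331.60 > fair 323.6762: forward overpriced → cash-and-carry (borrow at r, buy the stock and collect the dividends, short the forward).
Profit at T = |F_mkt − F*| = |331.60 − 323.6762| = HK$7.92 per share

HK$7.92 per share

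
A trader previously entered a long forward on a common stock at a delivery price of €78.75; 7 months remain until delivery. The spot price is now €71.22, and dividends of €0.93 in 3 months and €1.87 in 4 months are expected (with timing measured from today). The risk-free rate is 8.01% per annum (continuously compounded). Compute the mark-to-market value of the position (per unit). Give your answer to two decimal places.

PV(remaining dividends) I = 0.93·e^(−0.0801·3/12) + 1.87·e^(−0.0801·4/12) = 2.7323
Current forward F = (S − I)·e^(rT) = (71.22 − 2.7323)·e^(0.0801·7/12) = 68.4877 × 1.047834 = 71.7637
Value (long) = (F − K)·e^(−rT) = (71.7637 − 78.75) × 0.954350 = -6.6674
Value = -€6.67

-€6.67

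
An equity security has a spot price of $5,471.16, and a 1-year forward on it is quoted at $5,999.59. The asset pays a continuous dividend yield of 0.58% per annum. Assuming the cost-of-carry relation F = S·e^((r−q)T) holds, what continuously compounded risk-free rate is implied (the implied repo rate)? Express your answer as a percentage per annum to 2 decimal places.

9.80%

From F = S·e^((r−q)T): (r − q) = ln(F/S)/T
ln(5999.59/5471.16) = ln(1.096585) = 0.092201
(r − q) = 0.092201 / (1) = 0.092201
r = ln(F/S)/T + q = 0.092201 + 0.0058 = 0.098001
r = 9.80%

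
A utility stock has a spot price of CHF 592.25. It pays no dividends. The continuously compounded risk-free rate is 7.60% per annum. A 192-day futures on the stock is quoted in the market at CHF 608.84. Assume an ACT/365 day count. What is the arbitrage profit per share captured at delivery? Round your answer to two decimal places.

Fair futures: F* = S·e^(carry·T), with carry = r = 0.0760
F* = 592.25 · e^(0.0760 × 192/365) = 592.25 · e^0.039978 = 592.25 × 1.040788 = CHF 616.4067
Market CHF 608.84 < fair CHF 616.4067: forward underpriced → reverse cash-and-carry (short spot, go long the forward).
At maturity, profit = |F_mkt − F*| = |608.84 − 616.4067| = CHF 7.57 per share

CHF 7.57 per share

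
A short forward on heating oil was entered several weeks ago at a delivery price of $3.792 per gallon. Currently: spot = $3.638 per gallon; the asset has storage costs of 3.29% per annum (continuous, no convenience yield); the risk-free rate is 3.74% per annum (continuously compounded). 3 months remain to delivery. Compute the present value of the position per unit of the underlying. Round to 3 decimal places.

Current fair forward for the remaining 3 months: F = S·e^((r + u)·T), (r + u) = 0.0374 + 0.0329 = 0.0703
F = 3.638 · e^(0.0703 × 3/12) = 3.638 × 1.017730 = 3.7025
Value of long forward = (F − K)·e^(−rT) = (3.7025 − 3.792) · e^(−0.0374·3/12)
= -0.0895 × 0.990694 = -0.089
Short position value = −(long value) = $0.089

$0.089 per gallon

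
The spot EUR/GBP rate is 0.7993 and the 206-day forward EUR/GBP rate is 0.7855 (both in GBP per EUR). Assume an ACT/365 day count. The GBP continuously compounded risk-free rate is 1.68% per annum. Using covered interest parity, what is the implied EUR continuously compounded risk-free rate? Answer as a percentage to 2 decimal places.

F = S·e^((r_GBP − r_EUR)T) ⇒ r_EUR = r_GBP − ln(F/S)/T
ln(0.7855/0.7993) = -0.017416; /(206/365) = -0.030858
r_EUR = 0.0168 + 0.030858 = 0.047658
r_EUR = 4.77%

4.77%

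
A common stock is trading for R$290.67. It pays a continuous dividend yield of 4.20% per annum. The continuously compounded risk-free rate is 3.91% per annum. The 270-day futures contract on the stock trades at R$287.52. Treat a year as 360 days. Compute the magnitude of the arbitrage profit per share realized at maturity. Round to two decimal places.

Fair futures: F* = S·e^(carry·T), with carry = (r − q) = 0.0391 − 0.0420 = -0.0029
F* = 290.67 · e^(-0.0029 × 270/360) = 290.67 · e^-0.002175 = 290.67 × 0.997827 = R$290.0384
Market R$287.52 < fair R$290.0384: forward underpriced → reverse cash-and-carry (short spot, go long the forward).
At maturity, profit = |F_mkt − F*| = |287.52 − 290.0384| = R$2.52 per share

R$2.52 per share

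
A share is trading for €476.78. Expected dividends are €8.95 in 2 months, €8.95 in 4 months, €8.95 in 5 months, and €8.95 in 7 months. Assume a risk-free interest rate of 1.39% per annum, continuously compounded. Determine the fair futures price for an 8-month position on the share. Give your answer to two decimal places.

€445.27

PV(dividends) I = 8.95·e^(−0.0139·2/12) + 8.95·e^(−0.0139·4/12) + 8.95·e^(−0.0139·5/12) + 8.95·e^(−0.0139·7/12)
I = 8.9293 + 8.9086 + 8.8983 + 8.8777 = 35.6139
F = (S − I)·e^(rT) = (476.78 − 35.6139) · e^(0.0139·8/12)
= 441.1661 · e^0.009267 = 441.1661 × 1.009310 = €445.27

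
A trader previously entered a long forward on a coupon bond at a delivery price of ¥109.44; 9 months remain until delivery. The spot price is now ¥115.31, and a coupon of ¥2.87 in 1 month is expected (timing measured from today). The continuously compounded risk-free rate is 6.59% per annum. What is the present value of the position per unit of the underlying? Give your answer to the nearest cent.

PV(remaining coupons) I = 2.87·e^(−0.0659·1/12) = 2.8543
Current forward F = (S − I)·e^(rT) = (115.31 − 2.8543)·e^(0.0659·9/12) = 112.4557 × 1.050667 = 118.1535
Value (long) = (F − K)·e^(−rT) = (118.1535 − 109.44) × 0.951777 = 8.2933
Value = ¥8.29

¥8.29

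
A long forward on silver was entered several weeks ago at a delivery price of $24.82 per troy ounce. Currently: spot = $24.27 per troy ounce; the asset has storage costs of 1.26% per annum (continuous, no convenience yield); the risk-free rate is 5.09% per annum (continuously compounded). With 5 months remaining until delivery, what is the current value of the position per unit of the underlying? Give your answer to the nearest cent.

Current fair forward for the remaining 5 months: F = S·e^((r + u)·T), (r + u) = 0.0509 + 0.0126 = 0.0635
F = 24.27 · e^(0.0635 × 5/12) = 24.27 × 1.026811 = 24.9207
Value of long forward = (F − K)·e^(−rT) = (24.9207 − 24.82) · e^(−0.0509·5/12)
= 0.1007 × 0.979015 = 0.10

$0.10 per troy ounce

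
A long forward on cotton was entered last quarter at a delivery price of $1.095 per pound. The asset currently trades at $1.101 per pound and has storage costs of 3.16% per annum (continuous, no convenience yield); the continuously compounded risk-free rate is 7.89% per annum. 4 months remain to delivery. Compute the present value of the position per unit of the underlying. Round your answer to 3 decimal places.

$0.046 per pound

Current fair forward for the remaining 4 months: F = S·e^((r + u)·T), (r + u) = 0.0789 + 0.0316 = 0.1105
F = 1.101 · e^(0.1105 × 4/12) = 1.101 × 1.037520 = 1.1423
Value of long forward = (F − K)·e^(−rT) = (1.1423 − 1.095) · e^(−0.0789·4/12)
= 0.0473 × 0.974043 = 0.046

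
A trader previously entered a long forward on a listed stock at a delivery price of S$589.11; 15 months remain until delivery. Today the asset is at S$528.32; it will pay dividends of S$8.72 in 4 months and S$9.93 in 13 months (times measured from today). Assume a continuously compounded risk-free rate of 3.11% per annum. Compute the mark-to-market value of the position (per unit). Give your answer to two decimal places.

PV(remaining dividends) I = 8.72·e^(−0.0311·4/12) + 9.93·e^(−0.0311·13/12) = 18.2311
Current forward F = (S − I)·e^(rT) = (528.32 − 18.2311)·e^(0.0311·15/12) = 510.0889 × 1.039641 = 530.3093
Value (long) = (F − K)·e^(−rT) = (530.3093 − 589.11) × 0.961871 = -56.5587
Value = -S$56.56

-S$56.56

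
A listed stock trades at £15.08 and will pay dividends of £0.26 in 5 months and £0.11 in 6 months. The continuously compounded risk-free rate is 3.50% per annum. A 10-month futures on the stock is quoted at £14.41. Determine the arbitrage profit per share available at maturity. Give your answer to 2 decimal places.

PV(dividends) I = 0.26·e^(−0.0350·5/12) + 0.11·e^(−0.0350·6/12) = 0.3643
Fair futures F* = (S − I)·e^(rT) = (15.08 − 0.3643)·e^0.029167 = 14.7157 × 1.029597 = 15.1512
Market £14.41 < fair 15.1512: forward underpriced → reverse cash-and-carry (short the stock, invest proceeds at r, pay the dividends, go long the forward).
Profit at T = |F_mkt − F*| = |14.41 − 15.1512| = £0.74 per share

£0.74 per share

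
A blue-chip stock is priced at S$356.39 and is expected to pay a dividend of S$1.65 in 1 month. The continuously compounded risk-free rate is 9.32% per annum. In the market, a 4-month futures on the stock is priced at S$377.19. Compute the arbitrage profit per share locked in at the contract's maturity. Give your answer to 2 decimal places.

PV(dividends) I = 1.65·e^(−0.0932·1/12) = 1.6372
Fair futures F* = (S − I)·e^(rT) = (356.39 − 1.6372)·e^0.031067 = 354.7528 × 1.031555 = 365.9470
Market S$377.19 > fair 365.9470: forward overpriced → cash-and-carry (borrow at r, buy the stock and collect the dividends, short the forward).
Profit at T = |F_mkt − F*| = |377.19 − 365.9470| = S$11.24 per share

S$11.24 per share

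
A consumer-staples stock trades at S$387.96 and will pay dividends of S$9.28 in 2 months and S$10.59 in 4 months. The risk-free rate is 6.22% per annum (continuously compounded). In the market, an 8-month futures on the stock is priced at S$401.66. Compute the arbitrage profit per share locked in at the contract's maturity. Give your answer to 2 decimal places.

S$17.66 per share

PV(dividends) I = 9.28·e^(−0.0622·2/12) + 10.59·e^(−0.0622·4/12) = 19.5570
Fair futures F* = (S − I)·e^(rT) = (387.96 − 19.5570)·e^0.041467 = 368.4030 × 1.042339 = 384.0008
Market S$401.66 > fair 384.0008: forward overpriced → cash-and-carry (borrow at r, buy the stock and collect the dividends, short the forward).
Profit at T = |F_mkt − F*| = |401.66 − 384.0008| = S$17.66 per share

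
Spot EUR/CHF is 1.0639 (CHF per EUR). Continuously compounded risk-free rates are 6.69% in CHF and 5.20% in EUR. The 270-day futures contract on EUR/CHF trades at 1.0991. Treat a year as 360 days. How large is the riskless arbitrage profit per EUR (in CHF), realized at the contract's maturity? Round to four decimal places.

Fair futures: F* = S·e^(carry·T), with carry = (r_CHF − r_EUR) = 0.0669 − 0.0520 = 0.0149
F* = 1.0639 · e^(0.0149 × 270/360) = 1.0639 · e^0.011175 = 1.0639 × 1.011238 = 1.0759
Market 1.0991 > fair 1.0759: forward overpriced → cash-and-carry (buy spot, short the forward).
At maturity, profit = |F_mkt − F*| = |1.0991 − 1.0759| = 0.0232 per EUR (in CHF)

0.0232 per EUR (in CHF)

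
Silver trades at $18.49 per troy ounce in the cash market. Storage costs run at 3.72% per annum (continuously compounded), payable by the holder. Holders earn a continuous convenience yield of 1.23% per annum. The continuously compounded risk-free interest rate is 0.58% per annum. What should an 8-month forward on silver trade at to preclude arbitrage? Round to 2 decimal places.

Net carry = r + u − y = 0.0058 + 0.0372 − 0.0123 = 0.0307
F = S·e^((r+u−y)T) = 18.49 · e^(0.0307 × 8/12) = 18.49 · e^0.020467
= 18.49 × 1.020678 = $18.87 per troy ounce

$18.87 per troy ounce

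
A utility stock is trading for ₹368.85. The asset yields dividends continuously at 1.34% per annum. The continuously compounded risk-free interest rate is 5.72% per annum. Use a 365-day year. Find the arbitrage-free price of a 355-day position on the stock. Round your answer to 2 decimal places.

F = S·e^((r − q)T) = 368.85 · e^((0.0572 − 0.0134) × 355/365)
= 368.85 · e^0.042600 = 368.85 × 1.043520
F = ₹384.90

₹384.90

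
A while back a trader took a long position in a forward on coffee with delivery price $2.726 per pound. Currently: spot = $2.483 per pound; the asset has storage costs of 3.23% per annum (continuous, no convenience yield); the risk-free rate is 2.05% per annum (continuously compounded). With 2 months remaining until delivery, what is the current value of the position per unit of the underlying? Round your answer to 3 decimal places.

-$0.220 per pound

Current fair forward for the remaining 2 months: F = S·e^((r + u)·T), (r + u) = 0.0205 + 0.0323 = 0.0528
F = 2.483 · e^(0.0528 × 2/12) = 2.483 × 1.008839 = 2.5049
Value of long forward = (F − K)·e^(−rT) = (2.5049 − 2.726) · e^(−0.0205·2/12)
= -0.2211 × 0.996589 = -0.220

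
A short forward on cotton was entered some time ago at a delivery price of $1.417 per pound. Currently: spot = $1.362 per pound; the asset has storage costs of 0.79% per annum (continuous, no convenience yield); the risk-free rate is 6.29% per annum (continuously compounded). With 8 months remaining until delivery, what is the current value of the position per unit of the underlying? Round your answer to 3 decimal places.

Current fair forward for the remaining 8 months: F = S·e^((r + u)·T), (r + u) = 0.0629 + 0.0079 = 0.0708
F = 1.362 · e^(0.0708 × 8/12) = 1.362 × 1.048332 = 1.4278
Value of long forward = (F − K)·e^(−rT) = (1.4278 − 1.417) · e^(−0.0629·8/12)
= 0.0108 × 0.958934 = 0.010
Short position value = −(long value) = -$0.010

-$0.010 per pound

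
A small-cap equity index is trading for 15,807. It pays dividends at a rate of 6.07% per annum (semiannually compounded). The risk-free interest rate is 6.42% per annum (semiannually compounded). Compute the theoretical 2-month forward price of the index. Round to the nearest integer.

15,816

F = S · (1+r/2)^(2T) / (1+q/2)^(2T)
= 15807 × 1.010588 / 1.010016 = 15807 × 1.000566
F = 15,816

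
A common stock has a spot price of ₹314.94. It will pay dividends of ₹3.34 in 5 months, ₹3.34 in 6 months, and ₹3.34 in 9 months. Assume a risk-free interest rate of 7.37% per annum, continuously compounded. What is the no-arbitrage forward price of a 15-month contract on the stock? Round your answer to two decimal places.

₹334.79

PV(dividends) I = 3.34·e^(−0.0737·5/12) + 3.34·e^(−0.0737·6/12) + 3.34·e^(−0.0737·9/12)
I = 3.2390 + 3.2192 + 3.1604 = 9.6186
F = (S − I)·e^(rT) = (314.94 − 9.6186) · e^(0.0737·15/12)
= 305.3214 · e^0.092125 = 305.3214 × 1.096502 = ₹334.79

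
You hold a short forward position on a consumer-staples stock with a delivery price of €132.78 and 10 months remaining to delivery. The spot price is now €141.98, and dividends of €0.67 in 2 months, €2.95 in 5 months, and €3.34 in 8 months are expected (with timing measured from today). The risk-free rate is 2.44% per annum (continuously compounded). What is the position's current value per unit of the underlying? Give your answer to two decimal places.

PV(remaining dividends) I = 0.67·e^(−0.0244·2/12) + 2.95·e^(−0.0244·5/12) + 3.34·e^(−0.0244·8/12) = 6.8735
Current forward F = (S − I)·e^(rT) = (141.98 − 6.8735)·e^(0.0244·10/12) = 135.1065 × 1.020541 = 137.8817
Value (long) = (F − K)·e^(−rT) = (137.8817 − 132.78) × 0.979872 = 4.9990
Short position value = −(long value) = -€5.00

-€5.00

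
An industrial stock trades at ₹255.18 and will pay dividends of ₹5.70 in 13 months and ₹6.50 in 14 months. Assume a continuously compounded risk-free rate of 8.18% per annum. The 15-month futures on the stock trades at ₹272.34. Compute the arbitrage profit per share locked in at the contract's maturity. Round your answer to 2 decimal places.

PV(dividends) I = 5.70·e^(−0.0818·13/12) + 6.50·e^(−0.0818·14/12) = 11.1250
Fair futures F* = (S − I)·e^(rT) = (255.18 − 11.1250)·e^0.102250 = 244.0550 × 1.107660 = 270.3300
Market ₹272.34 > fair 270.3300: forward overpriced → cash-and-carry (borrow at r, buy the stock and collect the dividends, short the forward).
Profit at T = |F_mkt − F*| = |272.34 − 270.3300| = ₹2.01 per share

₹2.01 per share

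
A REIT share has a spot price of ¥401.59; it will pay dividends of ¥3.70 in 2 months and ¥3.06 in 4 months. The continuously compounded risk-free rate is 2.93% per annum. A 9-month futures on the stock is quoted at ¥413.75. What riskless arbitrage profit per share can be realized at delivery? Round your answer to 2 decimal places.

¥10.10 per share

PV(dividends) I = 3.70·e^(−0.0293·2/12) + 3.06·e^(−0.0293·4/12) = 6.7122
Fair futures F* = (S − I)·e^(rT) = (401.59 − 6.7122)·e^0.021975 = 394.8778 × 1.022218 = 403.6512
Market ¥413.75 > fair 403.6512: forward overpriced → cash-and-carry (borrow at r, buy the stock and collect the dividends, short the forward).
Profit at T = |F_mkt − F*| = |413.75 − 403.6512| = ¥10.10 per share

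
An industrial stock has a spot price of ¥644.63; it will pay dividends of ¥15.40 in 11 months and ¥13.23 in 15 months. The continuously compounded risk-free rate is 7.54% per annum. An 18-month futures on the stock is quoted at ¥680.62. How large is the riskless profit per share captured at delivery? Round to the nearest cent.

¥11.63 per share

PV(dividends) I = 15.40·e^(−0.0754·11/12) + 13.23·e^(−0.0754·15/12) = 26.4116
Fair futures F* = (S − I)·e^(rT) = (644.63 − 26.4116)·e^0.113100 = 618.2184 × 1.119744 = 692.2463
Market ¥680.62 < fair 692.2463: forward underpriced → reverse cash-and-carry (short the stock, invest proceeds at r, pay the dividends, go long the forward).
Profit at T = |F_mkt − F*| = |680.62 − 692.2463| = ¥11.63 per share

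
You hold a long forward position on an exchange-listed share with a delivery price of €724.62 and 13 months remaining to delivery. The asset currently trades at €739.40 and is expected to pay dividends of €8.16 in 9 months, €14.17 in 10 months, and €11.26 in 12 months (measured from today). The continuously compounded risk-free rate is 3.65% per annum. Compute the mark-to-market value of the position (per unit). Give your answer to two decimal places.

€10.33

PV(remaining dividends) I = 8.16·e^(−0.0365·9/12) + 14.17·e^(−0.0365·10/12) + 11.26·e^(−0.0365·12/12) = 32.5416
Current forward F = (S − I)·e^(rT) = (739.40 − 32.5416)·e^(0.0365·13/12) = 706.8584 × 1.040334 = 735.3688
Value (long) = (F − K)·e^(−rT) = (735.3688 − 724.62) × 0.961230 = 10.3321
Value = €10.33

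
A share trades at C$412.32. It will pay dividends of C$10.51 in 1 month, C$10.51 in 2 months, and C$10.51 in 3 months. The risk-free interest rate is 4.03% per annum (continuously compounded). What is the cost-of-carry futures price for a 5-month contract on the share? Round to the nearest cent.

C$387.45

PV(dividends) I = 10.51·e^(−0.0403·1/12) + 10.51·e^(−0.0403·2/12) + 10.51·e^(−0.0403·3/12)
I = 10.4748 + 10.4396 + 10.4046 = 31.3190
F = (S − I)·e^(rT) = (412.32 − 31.3190) · e^(0.0403·5/12)
= 381.0010 · e^0.016792 = 381.0010 × 1.016934 = C$387.45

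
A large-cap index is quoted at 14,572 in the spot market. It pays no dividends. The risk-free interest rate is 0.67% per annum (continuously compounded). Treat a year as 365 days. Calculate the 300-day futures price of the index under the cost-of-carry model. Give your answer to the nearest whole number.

14,652

F = S·e^(rT) = 14572 · e^(0.0067 × 300/365)
= 14572 · e^0.005507 = 14572 × 1.005522
F = 14,652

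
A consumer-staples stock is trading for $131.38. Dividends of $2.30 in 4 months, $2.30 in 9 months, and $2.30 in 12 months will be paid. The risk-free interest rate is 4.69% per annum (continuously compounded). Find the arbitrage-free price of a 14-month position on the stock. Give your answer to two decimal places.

PV(dividends) I = 2.30·e^(−0.0469·4/12) + 2.30·e^(−0.0469·9/12) + 2.30·e^(−0.0469·12/12)
I = 2.2643 + 2.2205 + 2.1946 = 6.6794
F = (S − I)·e^(rT) = (131.38 − 6.6794) · e^(0.0469·14/12)
= 124.7006 · e^0.054717 = 124.7006 × 1.056242 = $131.71

$131.71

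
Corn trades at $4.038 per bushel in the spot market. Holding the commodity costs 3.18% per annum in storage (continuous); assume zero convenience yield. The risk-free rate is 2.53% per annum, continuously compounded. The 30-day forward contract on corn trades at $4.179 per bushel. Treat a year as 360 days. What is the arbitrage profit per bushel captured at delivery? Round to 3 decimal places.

$0.122 per bushel

Fair forward: F* = S·e^(carry·T), with carry = (r + u) = 0.0253 + 0.0318 = 0.0571
F* = 4.038 · e^(0.0571 × 30/360) = 4.038 · e^0.004758 = 4.038 × 1.004769 = $4.0573
Market $4.179 > fair $4.0573: forward overpriced → cash-and-carry (buy spot, short the forward).
At maturity, profit = |F_mkt − F*| = |4.179 − 4.0573| = $0.122 per bushel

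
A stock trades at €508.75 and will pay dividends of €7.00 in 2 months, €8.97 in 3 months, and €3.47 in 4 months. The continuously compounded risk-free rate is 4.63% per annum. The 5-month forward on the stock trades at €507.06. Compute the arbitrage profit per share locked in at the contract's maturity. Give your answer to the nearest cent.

€8.00 per share

PV(dividends) I = 7.00·e^(−0.0463·2/12) + 8.97·e^(−0.0463·3/12) + 3.47·e^(−0.0463·4/12) = 19.2298
Fair forward F* = (S − I)·e^(rT) = (508.75 − 19.2298)·e^0.019292 = 489.5202 × 1.019479 = 499.0556
Market €507.06 > fair 499.0556: forward overpriced → cash-and-carry (borrow at r, buy the stock and collect the dividends, short the forward).
Profit at T = |F_mkt − F*| = |507.06 − 499.0556| = €8.00 per share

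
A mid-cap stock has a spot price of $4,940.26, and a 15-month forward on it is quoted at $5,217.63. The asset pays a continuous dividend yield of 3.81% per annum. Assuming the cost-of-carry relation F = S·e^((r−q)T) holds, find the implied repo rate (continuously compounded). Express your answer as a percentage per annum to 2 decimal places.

8.18%

From F = S·e^((r−q)T): (r − q) = ln(F/S)/T
ln(5217.63/4940.26) = ln(1.056145) = 0.054625
(r − q) = 0.054625 / (15/12) = 0.043700
r = ln(F/S)/T + q = 0.043700 + 0.0381 = 0.081800
r = 8.18%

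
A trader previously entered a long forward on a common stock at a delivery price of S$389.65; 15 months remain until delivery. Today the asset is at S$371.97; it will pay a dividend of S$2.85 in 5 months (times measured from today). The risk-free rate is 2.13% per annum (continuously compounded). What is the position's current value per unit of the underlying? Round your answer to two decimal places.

-S$10.27

PV(remaining dividends) I = 2.85·e^(−0.0213·5/12) = 2.8248
Current forward F = (S − I)·e^(rT) = (371.97 − 2.8248)·e^(0.0213·15/12) = 369.1452 × 1.026983 = 379.1058
Value (long) = (F − K)·e^(−rT) = (379.1058 − 389.65) × 0.973726 = -10.2672
Value = -S$10.27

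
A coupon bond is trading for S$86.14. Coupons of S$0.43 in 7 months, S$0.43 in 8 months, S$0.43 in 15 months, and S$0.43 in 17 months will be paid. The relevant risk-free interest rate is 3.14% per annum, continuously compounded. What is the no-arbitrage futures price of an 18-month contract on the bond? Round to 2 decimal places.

PV(coupons) I = 0.43·e^(−0.0314·7/12) + 0.43·e^(−0.0314·8/12) + 0.43·e^(−0.0314·15/12) + 0.43·e^(−0.0314·17/12)
I = 0.4222 + 0.4211 + 0.4134 + 0.4113 = 1.6680
F = (S − I)·e^(rT) = (86.14 − 1.6680) · e^(0.0314·18/12)
= 84.4720 · e^0.047100 = 84.4720 × 1.048227 = S$88.55

S$88.55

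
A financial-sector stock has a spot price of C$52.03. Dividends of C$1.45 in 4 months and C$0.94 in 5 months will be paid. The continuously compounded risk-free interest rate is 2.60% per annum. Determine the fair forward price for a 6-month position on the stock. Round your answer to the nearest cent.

C$50.31

PV(dividends) I = 1.45·e^(−0.0260·4/12) + 0.94·e^(−0.0260·5/12)
I = 1.4375 + 0.9299 = 2.3674
F = (S − I)·e^(rT) = (52.03 − 2.3674) · e^(0.0260·6/12)
= 49.6626 · e^0.013000 = 49.6626 × 1.013085 = C$50.31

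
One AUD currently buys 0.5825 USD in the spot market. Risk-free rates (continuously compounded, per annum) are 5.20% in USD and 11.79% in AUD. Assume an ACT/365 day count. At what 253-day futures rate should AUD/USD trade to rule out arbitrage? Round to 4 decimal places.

F = S·e^((r_USD − r_AUD)T) = 0.5825 · e^((0.0520 − 0.1179) × 253/365)
= 0.5825 · e^-0.045679 = 0.5825 × 0.955349
F = 0.5565 USD per AUD

0.5565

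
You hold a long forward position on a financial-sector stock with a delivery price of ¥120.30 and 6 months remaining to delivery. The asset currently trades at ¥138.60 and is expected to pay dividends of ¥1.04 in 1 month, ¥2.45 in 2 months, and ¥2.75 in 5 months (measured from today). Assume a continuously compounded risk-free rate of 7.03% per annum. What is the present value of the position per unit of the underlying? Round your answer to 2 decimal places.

PV(remaining dividends) I = 1.04·e^(−0.0703·1/12) + 2.45·e^(−0.0703·2/12) + 2.75·e^(−0.0703·5/12) = 6.1260
Current forward F = (S − I)·e^(rT) = (138.60 − 6.1260)·e^(0.0703·6/12) = 132.4740 × 1.035775 = 137.2133
Value (long) = (F − K)·e^(−rT) = (137.2133 − 120.30) × 0.965461 = 16.3291
Value = ¥16.33

¥16.33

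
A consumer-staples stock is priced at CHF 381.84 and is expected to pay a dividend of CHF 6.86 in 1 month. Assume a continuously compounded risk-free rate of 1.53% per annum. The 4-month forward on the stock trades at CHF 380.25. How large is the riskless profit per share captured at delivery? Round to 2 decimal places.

PV(dividends) I = 6.86·e^(−0.0153·1/12) = 6.8513
Fair forward F* = (S − I)·e^(rT) = (381.84 − 6.8513)·e^0.005100 = 374.9887 × 1.005113 = 376.9060
Market CHF 380.25 > fair 376.9060: forward overpriced → cash-and-carry (borrow at r, buy the stock and collect the dividends, short the forward).
Profit at T = |F_mkt − F*| = |380.25 − 376.9060| = CHF 3.34 per share

CHF 3.34 per share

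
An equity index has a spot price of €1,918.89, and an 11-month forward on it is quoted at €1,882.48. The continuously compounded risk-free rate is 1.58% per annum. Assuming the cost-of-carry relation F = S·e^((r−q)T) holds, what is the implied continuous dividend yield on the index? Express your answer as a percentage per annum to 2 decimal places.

From F = S·e^((r−q)T): (r − q) = ln(F/S)/T
ln(1882.48/1918.89) = ln(0.981025) = -0.019157
(r − q) = -0.019157 / (11/12) = -0.020899
q = r − ln(F/S)/T = 0.0158 + 0.020899 = 0.036699
q = 3.67%

3.67%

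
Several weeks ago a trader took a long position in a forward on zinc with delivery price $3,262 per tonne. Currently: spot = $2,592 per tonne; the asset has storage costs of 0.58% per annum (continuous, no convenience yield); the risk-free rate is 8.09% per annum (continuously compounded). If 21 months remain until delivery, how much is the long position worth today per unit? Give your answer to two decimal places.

Current fair forward for the remaining 21 months: F = S·e^((r + u)·T), (r + u) = 0.0809 + 0.0058 = 0.0867
F = 2592 · e^(0.0867 × 21/12) = 2592 × 1.16384014 = 3016.6736
Value of long forward = (F − K)·e^(−rT) = (3016.6736 − 3262) · e^(−0.0809·21/12)
= -245.3264 × 0.86799007 = -212.94

-$212.94 per tonne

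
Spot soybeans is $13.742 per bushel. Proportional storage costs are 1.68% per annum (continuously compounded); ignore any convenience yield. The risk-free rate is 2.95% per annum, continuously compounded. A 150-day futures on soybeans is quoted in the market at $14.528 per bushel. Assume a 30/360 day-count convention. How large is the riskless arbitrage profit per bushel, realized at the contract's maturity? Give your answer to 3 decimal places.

$0.518 per bushel

Fair futures: F* = S·e^(carry·T), with carry = (r + u) = 0.0295 + 0.0168 = 0.0463
F* = 13.742 · e^(0.0463 × 150/360) = 13.742 · e^0.019292 = 13.742 × 1.019479 = $14.0097
Market $14.528 > fair $14.0097: forward overpriced → cash-and-carry (buy spot, short the forward).
At maturity, profit = |F_mkt − F*| = |14.528 − 14.0097| = $0.518 per bushel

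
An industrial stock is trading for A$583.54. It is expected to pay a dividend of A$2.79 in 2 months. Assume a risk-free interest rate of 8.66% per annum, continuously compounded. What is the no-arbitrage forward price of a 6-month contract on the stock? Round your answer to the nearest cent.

PV(dividends) I = 2.79·e^(−0.0866·2/12)
I = 2.7500
F = (S − I)·e^(rT) = (583.54 − 2.7500) · e^(0.0866·6/12)
= 580.7900 · e^0.043300 = 580.7900 × 1.044251 = A$606.49

A$606.49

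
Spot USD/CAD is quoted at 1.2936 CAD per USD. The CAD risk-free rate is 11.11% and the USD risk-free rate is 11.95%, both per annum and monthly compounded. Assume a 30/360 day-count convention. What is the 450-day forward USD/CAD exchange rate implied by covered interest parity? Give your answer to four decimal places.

By covered interest parity, F = S · (1+r_CAD/12)^(12T) / (1+r_USD/12)^(12T)
= 1.2936 × 1.148247 / 1.160251 = 1.2936 × 0.989654
F = 1.2802 CAD per USD

1.2802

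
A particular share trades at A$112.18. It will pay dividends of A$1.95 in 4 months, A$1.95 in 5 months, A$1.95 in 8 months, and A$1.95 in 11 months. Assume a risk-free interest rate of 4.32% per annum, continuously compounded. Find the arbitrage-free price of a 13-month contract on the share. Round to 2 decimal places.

A$109.58

PV(dividends) I = 1.95·e^(−0.0432·4/12) + 1.95·e^(−0.0432·5/12) + 1.95·e^(−0.0432·8/12) + 1.95·e^(−0.0432·11/12)
I = 1.9221 + 1.9152 + 1.8946 + 1.8743 = 7.6062
F = (S − I)·e^(rT) = (112.18 − 7.6062) · e^(0.0432·13/12)
= 104.5738 · e^0.046800 = 104.5738 × 1.047912 = A$109.58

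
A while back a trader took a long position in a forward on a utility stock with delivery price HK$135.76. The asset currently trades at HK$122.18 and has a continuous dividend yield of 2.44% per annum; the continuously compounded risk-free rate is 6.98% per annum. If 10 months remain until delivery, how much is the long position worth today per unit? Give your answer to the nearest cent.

Current fair forward for the remaining 10 months: F = S·e^((r − q)·T), (r − q) = 0.0698 − 0.0244 = 0.0454
F = 122.18 · e^(0.0454 × 10/12) = 122.18 × 1.038558 = 126.8910
Value of long forward = (F − K)·e^(−rT) = (126.8910 − 135.76) · e^(−0.0698·10/12)
= -8.8690 × 0.943493 = -8.37

-HK$8.37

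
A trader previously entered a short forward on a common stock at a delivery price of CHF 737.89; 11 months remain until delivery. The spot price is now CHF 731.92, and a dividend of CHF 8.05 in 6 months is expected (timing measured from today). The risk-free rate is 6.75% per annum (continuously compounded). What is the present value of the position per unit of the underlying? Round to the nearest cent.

PV(remaining dividends) I = 8.05·e^(−0.0675·6/12) = 7.7828
Current forward F = (S − I)·e^(rT) = (731.92 − 7.7828)·e^(0.0675·11/12) = 724.1372 × 1.063829 = 770.3582
Value (long) = (F − K)·e^(−rT) = (770.3582 − 737.89) × 0.940000 = 30.5201
Short position value = −(long value) = -CHF 30.52

-CHF 30.52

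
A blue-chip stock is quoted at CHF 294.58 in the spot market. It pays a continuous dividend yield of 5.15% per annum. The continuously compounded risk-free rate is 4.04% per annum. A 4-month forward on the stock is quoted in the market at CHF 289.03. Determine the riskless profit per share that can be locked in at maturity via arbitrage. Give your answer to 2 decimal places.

CHF 4.46 per share

Fair forward: F* = S·e^(carry·T), with carry = (r − q) = 0.0404 − 0.0515 = -0.0111
F* = 294.58 · e^(-0.0111 × 4/12) = 294.58 · e^-0.003700 = 294.58 × 0.996307 = CHF 293.4921
Market CHF 289.03 < fair CHF 293.4921: forward underpriced → reverse cash-and-carry (short spot, go long the forward).
At maturity, profit = |F_mkt − F*| = |289.03 − 293.4921| = CHF 4.46 per share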